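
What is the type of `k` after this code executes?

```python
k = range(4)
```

range() returns a range object

range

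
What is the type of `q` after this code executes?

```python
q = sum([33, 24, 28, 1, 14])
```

sum() of ints returns int

int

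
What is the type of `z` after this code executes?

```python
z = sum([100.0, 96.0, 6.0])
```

sum() of floats returns float

float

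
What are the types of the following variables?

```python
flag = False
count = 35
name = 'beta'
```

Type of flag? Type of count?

flag is bool; count is int

bool, int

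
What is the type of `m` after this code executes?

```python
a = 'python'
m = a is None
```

'is' comparison returns bool

bool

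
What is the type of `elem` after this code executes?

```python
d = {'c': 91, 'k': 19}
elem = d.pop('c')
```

dict.pop() returns the value (int)

int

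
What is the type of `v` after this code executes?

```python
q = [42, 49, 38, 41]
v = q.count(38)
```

list.count() returns int

int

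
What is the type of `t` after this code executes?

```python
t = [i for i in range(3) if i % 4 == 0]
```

A list comprehension [...] produces a list

list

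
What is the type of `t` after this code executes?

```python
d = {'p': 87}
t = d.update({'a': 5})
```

dict.update() returns None

NoneType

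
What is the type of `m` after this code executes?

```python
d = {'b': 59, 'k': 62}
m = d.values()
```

.values() returns a dict_values view object

dict_values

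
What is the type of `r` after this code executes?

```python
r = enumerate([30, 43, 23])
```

enumerate() returns an enumerate iterator object

enumerate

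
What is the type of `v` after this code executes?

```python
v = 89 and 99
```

'and' returns the last value when all truthy (99, which is int)

int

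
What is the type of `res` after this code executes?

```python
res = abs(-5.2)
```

abs() of float returns float

float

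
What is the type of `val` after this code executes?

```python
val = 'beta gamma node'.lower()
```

str.lower() returns str

str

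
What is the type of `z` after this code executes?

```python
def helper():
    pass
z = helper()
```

A function with no return statement returns None

NoneType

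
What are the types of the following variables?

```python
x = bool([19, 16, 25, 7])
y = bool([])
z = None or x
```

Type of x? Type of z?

bool() returns bool; None or <bool> returns the bool

bool, bool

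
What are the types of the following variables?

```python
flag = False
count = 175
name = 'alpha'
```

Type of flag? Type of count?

flag is bool; count is int

bool, int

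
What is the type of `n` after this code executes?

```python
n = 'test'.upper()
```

str.upper() returns str

str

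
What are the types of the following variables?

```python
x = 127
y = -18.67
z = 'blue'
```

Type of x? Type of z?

x is int; z is str

int, str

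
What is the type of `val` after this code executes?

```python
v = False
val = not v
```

'not' always returns bool

bool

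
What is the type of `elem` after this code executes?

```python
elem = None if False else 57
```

Ternary: condition is False, else branch (57) taken → int

int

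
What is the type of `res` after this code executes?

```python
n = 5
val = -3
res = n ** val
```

int ** negative int returns float

float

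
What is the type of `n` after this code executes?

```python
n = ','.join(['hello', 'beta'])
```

str.join() returns str

str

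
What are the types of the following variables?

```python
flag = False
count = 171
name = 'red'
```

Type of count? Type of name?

count is int; name is str

int, str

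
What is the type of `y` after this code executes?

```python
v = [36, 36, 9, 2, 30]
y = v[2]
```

Indexing a list of ints returns int (v[2] = 9)

int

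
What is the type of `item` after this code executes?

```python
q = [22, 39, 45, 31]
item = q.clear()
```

list.clear() returns None

NoneType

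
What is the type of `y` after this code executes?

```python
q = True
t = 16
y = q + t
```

bool + int returns int (True is 1, so 1 + 16 = 17)

int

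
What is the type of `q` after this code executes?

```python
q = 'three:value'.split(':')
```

str.split() returns list

list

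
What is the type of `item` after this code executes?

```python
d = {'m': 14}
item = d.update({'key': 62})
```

dict.update() returns None

NoneType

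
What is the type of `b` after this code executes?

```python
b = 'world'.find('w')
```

str.find() returns int (index, or -1)

int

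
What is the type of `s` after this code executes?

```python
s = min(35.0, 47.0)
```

min() of floats returns float

float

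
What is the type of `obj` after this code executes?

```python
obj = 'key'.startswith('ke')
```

str.startswith() returns bool

bool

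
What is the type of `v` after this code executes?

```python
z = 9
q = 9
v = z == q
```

Equality comparison returns bool

bool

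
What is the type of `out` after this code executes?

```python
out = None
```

None has type NoneType

NoneType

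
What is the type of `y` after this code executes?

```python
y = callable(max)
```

callable() returns bool

bool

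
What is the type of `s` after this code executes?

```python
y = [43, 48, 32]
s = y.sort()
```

list.sort() returns None (sorts in place)

NoneType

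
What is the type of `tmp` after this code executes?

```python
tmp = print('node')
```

print() returns None

NoneType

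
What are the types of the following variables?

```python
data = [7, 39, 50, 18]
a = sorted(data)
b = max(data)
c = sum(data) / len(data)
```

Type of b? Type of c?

max of ints returns int; int / int returns float

int, float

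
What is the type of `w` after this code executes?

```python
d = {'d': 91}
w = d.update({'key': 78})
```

dict.update() returns None

NoneType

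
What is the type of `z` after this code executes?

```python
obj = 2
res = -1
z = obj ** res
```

int ** negative int returns float

float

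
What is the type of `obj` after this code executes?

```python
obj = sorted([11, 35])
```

sorted() always returns list

list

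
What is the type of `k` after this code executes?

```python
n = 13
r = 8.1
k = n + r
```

int + float returns float (13 + 8.1 = 21.1)

float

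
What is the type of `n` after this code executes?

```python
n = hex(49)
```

hex() returns str representation

str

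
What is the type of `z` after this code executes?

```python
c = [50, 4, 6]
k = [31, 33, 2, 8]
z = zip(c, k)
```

zip() returns a zip iterator object

zip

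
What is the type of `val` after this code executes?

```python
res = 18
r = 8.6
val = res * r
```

int * float returns float (18 * 8.6 = 154.8)

float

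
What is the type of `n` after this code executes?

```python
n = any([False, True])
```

any() returns bool

bool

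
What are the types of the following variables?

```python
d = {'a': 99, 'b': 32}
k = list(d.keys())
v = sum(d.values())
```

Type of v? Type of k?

sum of int values returns int; list(...) returns list

int, list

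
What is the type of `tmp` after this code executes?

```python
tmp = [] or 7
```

'or' returns first truthy value (7, which is int)

int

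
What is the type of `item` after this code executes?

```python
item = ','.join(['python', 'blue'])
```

str.join() returns str

str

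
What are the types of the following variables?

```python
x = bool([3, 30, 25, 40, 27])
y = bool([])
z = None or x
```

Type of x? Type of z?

bool() returns bool; None or <bool> returns the bool

bool, bool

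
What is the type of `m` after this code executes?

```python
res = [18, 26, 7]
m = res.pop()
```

list.pop() returns the popped element (int here)

int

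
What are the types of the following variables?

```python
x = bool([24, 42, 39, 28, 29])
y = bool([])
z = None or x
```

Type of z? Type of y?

None or <bool> returns the bool; bool() returns bool

bool, bool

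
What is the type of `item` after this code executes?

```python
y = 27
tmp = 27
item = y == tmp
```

Equality comparison returns bool

bool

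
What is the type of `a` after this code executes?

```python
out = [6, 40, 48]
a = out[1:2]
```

Slicing a list always returns a list

list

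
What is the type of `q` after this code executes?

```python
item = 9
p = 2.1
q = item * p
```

int * float returns float (9 * 2.1 = 18.9)

float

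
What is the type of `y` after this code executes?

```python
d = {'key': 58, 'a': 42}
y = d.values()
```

.values() returns a dict_values view object

dict_values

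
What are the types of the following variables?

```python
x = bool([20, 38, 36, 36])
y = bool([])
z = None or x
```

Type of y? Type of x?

bool() returns bool; bool() returns bool

bool, bool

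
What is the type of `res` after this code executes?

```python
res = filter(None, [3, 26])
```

filter() returns a filter iterator object

filter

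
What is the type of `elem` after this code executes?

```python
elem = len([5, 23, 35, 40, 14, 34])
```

len() always returns int

int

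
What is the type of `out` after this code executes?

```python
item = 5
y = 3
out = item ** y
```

int ** positive int returns int (5 ** 3 = 125)

int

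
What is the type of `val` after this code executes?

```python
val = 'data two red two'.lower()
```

str.lower() returns str

str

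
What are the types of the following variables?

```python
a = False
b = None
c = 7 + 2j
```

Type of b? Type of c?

b is NoneType; c is complex

NoneType, complex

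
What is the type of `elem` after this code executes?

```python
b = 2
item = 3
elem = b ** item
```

int ** positive int returns int (2 ** 3 = 8)

int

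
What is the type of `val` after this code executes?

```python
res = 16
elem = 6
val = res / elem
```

int / int always returns float in Python 3 (16 / 6 = 2.66667)

float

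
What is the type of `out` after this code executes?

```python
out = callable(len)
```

callable() returns bool

bool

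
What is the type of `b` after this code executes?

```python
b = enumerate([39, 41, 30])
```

enumerate() returns an enumerate iterator object

enumerate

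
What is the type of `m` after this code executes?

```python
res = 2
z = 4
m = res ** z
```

int ** positive int returns int (2 ** 4 = 16)

int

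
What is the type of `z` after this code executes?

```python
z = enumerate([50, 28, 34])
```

enumerate() returns an enumerate iterator object

enumerate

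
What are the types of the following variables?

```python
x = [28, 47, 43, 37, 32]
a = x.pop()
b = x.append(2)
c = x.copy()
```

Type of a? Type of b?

list.pop() returns the element (int); list.append() returns None

int, NoneType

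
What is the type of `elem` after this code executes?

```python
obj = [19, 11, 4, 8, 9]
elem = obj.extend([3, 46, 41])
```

list.extend() returns None

NoneType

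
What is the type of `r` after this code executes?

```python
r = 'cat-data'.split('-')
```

str.split() returns list

list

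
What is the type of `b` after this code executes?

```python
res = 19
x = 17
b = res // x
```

int // int returns int (19 // 17 = 1)

int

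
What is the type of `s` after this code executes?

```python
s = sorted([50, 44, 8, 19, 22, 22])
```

sorted() always returns list

list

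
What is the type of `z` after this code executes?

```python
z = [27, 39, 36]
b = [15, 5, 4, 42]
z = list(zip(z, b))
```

list(zip(...)) returns a list of tuples

list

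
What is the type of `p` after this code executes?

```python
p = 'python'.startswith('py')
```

str.startswith() returns bool

bool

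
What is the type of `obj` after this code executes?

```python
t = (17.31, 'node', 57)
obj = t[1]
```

Index 1 of tuple is 'node' which is str

str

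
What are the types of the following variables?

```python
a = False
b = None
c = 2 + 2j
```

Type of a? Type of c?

a is bool; c is complex

bool, complex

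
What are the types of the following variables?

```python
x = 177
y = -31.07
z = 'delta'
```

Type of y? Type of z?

y is float; z is str

float, str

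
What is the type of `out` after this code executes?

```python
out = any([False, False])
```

any() returns bool

bool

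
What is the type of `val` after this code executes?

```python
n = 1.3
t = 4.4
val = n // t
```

float // float returns float (floor division preserves float type)

float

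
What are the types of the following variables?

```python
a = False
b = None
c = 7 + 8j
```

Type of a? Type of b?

a is bool; b is NoneType

bool, NoneType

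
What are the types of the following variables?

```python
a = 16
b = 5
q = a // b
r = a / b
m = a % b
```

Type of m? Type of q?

int % int returns int; int // int returns int

int, int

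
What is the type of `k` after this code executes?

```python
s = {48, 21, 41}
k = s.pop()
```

Popping from a set of ints returns int

int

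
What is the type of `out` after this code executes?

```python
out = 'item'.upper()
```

str.upper() returns str

str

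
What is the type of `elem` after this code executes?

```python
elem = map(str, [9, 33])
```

map() returns a map iterator object

map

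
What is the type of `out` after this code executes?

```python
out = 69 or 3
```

'or' returns the first truthy value (69, which is int)

int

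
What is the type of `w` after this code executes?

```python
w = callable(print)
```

callable() returns bool

bool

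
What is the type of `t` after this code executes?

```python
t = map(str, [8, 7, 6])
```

map() returns a map iterator object

map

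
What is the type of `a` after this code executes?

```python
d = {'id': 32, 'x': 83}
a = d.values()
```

.values() returns a dict_values view object

dict_values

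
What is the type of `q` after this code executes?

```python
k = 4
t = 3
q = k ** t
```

int ** positive int returns int (4 ** 3 = 64)

int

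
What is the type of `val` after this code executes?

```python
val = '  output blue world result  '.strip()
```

str.strip() returns str

str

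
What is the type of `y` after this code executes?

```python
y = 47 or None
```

'or' returns first truthy value (47, int)

int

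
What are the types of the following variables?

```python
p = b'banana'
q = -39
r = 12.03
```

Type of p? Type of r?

p is bytes; r is float

bytes, float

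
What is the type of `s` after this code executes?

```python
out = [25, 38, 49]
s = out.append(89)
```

list.append() returns None (mutates in place)

NoneType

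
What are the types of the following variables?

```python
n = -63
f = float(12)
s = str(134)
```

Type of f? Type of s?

f is float; s is str

float, str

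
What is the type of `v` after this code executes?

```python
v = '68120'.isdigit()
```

str.isdigit() returns bool

bool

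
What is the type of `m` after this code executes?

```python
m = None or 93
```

'or' with None returns the other value (93, int)

int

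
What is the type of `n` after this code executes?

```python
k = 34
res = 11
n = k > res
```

Comparison operators return bool

bool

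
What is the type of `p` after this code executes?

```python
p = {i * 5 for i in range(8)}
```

A set comprehension {expr for x in iterable} produces a set

set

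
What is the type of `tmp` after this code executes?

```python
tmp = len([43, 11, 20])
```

len() always returns int

int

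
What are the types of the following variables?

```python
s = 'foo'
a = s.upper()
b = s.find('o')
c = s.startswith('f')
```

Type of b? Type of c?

str.find() returns int; str.startswith() returns bool

int, bool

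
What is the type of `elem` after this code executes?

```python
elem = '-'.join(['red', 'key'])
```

str.join() returns str

str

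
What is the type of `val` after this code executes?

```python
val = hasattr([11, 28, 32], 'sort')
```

hasattr() returns bool

bool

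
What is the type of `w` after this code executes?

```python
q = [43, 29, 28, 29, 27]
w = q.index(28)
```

list.index() returns int

int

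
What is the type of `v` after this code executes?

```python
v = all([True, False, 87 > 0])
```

all() returns bool

bool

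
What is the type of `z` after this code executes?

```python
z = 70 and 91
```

'and' returns the last value when all truthy (91, which is int)

int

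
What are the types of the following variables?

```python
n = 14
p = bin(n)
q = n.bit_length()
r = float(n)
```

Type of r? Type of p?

float() returns float; bin() returns str

float, str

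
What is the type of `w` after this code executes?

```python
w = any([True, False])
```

any() returns bool

bool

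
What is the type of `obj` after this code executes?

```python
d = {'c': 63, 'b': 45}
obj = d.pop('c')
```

dict.pop() returns the value (int)

int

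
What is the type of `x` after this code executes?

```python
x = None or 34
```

'or' with None returns the other value (34, int)

int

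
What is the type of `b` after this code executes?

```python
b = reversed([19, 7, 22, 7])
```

reversed() on a list returns a list_reverseiterator

list_reverseiterator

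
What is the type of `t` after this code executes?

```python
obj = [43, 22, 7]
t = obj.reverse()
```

list.reverse() returns None

NoneType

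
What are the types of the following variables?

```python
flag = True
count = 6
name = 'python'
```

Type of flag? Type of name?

flag is bool; name is str

bool, str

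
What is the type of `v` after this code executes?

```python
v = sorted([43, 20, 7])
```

sorted() always returns list

list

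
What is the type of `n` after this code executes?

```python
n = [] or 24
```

'or' returns first truthy value (24, which is int)

int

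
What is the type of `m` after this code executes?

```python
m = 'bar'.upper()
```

str.upper() returns str

str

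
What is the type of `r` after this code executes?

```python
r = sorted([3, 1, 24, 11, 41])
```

sorted() always returns list

list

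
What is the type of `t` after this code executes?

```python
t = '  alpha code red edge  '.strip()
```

str.strip() returns str

str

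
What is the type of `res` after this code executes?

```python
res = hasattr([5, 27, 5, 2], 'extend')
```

hasattr() returns bool

bool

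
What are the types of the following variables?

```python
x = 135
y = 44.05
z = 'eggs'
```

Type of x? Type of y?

x is int; y is float

int, float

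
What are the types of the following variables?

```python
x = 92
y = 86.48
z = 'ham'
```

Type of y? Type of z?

y is float; z is str

float, str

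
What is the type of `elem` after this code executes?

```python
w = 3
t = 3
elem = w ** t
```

int ** positive int returns int (3 ** 3 = 27)

int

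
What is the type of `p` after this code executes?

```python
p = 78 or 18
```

'or' returns the first truthy value (78, which is int)

int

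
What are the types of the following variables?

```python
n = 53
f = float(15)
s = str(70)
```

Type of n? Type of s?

n is int; s is str

int, str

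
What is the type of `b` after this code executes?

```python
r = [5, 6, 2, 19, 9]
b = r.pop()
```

list.pop() returns the popped element (int here)

int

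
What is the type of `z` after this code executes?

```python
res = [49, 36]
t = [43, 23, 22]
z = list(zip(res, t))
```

list(zip(...)) returns a list of tuples

list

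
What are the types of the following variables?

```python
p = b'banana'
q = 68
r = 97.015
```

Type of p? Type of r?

p is bytes; r is float

bytes, float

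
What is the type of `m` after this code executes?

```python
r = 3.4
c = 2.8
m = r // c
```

float // float returns float (floor division preserves float type)

float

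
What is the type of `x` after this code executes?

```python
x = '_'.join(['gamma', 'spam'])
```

str.join() returns str

str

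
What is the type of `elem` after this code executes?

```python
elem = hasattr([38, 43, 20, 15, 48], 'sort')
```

hasattr() returns bool

bool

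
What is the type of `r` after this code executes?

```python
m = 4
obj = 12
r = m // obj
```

int // int returns int (4 // 12 = 0)

int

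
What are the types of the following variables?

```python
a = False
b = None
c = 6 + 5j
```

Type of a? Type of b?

a is bool; b is NoneType

bool, NoneType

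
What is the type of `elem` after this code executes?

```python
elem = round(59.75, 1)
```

round() with ndigits arg returns float

float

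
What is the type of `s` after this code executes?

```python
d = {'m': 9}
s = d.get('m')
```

dict.get() returns the value (int) when key is found

int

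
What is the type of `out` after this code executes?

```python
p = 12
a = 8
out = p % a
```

int % int returns int (12 % 8 = 4)

int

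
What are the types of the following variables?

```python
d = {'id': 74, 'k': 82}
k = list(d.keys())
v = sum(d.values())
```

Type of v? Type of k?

sum of int values returns int; list(...) returns list

int, list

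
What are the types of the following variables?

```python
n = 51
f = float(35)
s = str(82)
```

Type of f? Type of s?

f is float; s is str

float, str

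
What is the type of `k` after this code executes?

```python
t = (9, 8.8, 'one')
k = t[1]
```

Index 1 of tuple is 8.8 which is float

float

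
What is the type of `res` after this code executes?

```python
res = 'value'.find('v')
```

str.find() returns int (index, or -1)

int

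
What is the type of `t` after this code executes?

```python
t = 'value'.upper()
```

str.upper() returns str

str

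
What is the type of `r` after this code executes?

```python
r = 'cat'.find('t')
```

str.find() returns int (index, or -1)

int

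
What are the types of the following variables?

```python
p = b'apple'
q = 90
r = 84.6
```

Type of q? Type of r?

q is int; r is float

int, float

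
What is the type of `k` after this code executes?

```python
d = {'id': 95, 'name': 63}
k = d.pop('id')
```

dict.pop() returns the value (int)

int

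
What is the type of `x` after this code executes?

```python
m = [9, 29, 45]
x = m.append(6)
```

list.append() returns None (mutates in place)

NoneType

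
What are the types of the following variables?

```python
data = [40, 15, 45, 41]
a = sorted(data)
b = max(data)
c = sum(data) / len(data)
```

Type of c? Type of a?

int / int returns float; sorted() returns list

float, list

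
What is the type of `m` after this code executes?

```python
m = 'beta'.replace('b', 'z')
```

str.replace() returns str

str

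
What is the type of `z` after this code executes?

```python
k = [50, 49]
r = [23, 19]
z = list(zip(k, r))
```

list(zip(...)) returns a list of tuples

list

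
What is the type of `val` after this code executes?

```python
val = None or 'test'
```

'or' with None returns the other value ('test', str)

str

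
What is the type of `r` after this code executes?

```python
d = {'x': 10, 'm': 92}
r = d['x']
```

Accessing dict[str, int] with key 'x' returns int value 10

int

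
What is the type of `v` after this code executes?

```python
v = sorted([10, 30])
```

sorted() always returns list

list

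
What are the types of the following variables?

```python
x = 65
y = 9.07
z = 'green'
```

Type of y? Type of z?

y is float; z is str

float, str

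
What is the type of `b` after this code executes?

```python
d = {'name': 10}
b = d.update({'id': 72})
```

dict.update() returns None

NoneType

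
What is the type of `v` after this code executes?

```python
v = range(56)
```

range() returns a range object

range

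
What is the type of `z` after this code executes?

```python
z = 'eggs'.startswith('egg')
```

str.startswith() returns bool

bool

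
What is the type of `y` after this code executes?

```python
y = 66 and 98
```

'and' returns the last value when all truthy (98, which is int)

int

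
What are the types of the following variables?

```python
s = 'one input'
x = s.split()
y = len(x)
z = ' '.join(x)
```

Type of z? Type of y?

str.join() returns str; len() returns int

str, int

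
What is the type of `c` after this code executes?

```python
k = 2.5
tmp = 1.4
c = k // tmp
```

float // float returns float (floor division preserves float type)

float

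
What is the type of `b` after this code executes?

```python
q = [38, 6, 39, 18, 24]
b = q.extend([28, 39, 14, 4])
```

list.extend() returns None

NoneType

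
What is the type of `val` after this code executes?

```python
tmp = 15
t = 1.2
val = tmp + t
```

int + float returns float (15 + 1.2 = 16.2)

float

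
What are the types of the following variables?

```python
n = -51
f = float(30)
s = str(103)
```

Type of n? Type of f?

n is int; f is float

int, float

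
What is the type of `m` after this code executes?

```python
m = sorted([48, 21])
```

sorted() always returns list

list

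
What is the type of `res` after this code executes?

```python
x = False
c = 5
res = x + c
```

bool + int returns int (False is 0, so 0 + 5 = 5)

int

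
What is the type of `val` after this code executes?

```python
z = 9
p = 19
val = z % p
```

int % int returns int (9 % 19 = 9)

int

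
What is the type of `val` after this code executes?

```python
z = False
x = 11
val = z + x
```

bool + int returns int (False is 0, so 0 + 11 = 11)

int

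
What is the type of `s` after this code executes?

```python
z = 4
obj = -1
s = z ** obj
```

int ** negative int returns float

float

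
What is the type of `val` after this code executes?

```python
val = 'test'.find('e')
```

str.find() returns int (index, or -1)

int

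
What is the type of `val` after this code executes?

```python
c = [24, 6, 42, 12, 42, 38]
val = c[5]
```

Indexing a list of ints returns int (c[5] = 38)

int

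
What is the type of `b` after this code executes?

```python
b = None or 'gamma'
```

'or' with None returns the other value ('gamma', str)

str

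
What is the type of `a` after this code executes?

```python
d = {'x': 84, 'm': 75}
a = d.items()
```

dict.items() returns a dict_items view

dict_items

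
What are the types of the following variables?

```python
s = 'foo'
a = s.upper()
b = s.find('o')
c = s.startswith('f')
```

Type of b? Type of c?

str.find() returns int; str.startswith() returns bool

int, bool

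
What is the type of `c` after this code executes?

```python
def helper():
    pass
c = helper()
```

A function with no return statement returns None

NoneType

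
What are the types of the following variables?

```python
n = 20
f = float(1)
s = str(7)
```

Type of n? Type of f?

n is int; f is float

int, float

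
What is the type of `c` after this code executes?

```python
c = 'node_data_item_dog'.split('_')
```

str.split() returns list

list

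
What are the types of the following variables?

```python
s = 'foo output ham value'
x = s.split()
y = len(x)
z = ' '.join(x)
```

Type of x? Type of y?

str.split() returns list; len() returns int

list, int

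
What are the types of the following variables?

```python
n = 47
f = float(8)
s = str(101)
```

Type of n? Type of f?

n is int; f is float

int, float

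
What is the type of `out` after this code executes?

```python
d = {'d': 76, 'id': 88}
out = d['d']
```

Accessing dict[str, int] with key 'd' returns int value 76

int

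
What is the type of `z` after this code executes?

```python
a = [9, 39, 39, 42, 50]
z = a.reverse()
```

list.reverse() returns None

NoneType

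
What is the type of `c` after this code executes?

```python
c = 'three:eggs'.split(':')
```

str.split() returns list

list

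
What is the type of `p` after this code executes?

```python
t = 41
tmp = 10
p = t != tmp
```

Comparison operators return bool

bool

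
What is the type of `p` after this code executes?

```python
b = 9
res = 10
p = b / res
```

int / int always returns float in Python 3 (9 / 10 = 0.9)

float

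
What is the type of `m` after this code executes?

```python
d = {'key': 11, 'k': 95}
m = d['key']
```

Accessing dict[str, int] with key 'key' returns int value 11

int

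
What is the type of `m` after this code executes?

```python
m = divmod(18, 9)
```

divmod() returns a tuple (quotient, remainder)

tuple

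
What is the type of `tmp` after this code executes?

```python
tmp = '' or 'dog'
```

'or' returns first truthy value ('dog', which is str)

str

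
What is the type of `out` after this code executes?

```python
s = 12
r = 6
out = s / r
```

int / int always returns float in Python 3 (12 / 6 = 2)

float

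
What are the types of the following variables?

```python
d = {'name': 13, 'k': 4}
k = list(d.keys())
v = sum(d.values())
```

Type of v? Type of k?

sum of int values returns int; list(...) returns list

int, list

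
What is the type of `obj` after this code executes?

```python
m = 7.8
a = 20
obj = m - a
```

float - int returns float (7.8 - 20 = -12.2)

float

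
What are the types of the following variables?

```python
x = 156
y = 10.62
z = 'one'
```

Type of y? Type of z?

y is float; z is str

float, str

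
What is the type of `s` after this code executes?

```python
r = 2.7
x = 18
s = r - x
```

float - int returns float (2.7 - 18 = -15.3)

float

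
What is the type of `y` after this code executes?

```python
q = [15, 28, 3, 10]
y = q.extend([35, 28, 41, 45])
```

list.extend() returns None

NoneType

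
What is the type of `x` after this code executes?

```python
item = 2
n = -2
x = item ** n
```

int ** negative int returns float

float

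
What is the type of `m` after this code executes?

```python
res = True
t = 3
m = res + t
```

bool + int returns int (True is 1, so 1 + 3 = 4)

int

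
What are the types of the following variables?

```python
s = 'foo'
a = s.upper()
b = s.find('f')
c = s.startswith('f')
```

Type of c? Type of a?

str.startswith() returns bool; str.upper() returns str

bool, str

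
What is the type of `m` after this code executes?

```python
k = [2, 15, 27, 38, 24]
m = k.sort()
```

list.sort() returns None (sorts in place)

NoneType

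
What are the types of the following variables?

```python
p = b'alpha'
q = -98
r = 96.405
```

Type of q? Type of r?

q is int; r is float

int, float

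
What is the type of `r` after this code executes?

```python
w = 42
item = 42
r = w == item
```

Equality comparison returns bool

bool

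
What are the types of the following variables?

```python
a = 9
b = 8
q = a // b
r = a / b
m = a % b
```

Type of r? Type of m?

int / int returns float; int % int returns int

float, int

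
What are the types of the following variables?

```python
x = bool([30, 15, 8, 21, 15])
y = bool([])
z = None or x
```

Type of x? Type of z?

bool() returns bool; None or <bool> returns the bool

bool, bool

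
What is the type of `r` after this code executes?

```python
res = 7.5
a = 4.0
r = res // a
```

float // float returns float (floor division preserves float type)

float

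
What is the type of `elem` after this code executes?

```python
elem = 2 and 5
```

'and' returns the last value when all truthy (5, which is int)

int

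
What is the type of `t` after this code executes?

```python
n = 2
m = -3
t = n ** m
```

int ** negative int returns float

float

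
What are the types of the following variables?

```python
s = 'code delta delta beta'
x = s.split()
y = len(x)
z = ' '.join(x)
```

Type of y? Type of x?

len() returns int; str.split() returns list

int, list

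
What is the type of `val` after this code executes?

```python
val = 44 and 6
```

'and' returns the last value when all truthy (6, which is int)

int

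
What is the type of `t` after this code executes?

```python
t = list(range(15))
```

list(range(...)) returns list

list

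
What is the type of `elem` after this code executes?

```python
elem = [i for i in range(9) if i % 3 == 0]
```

A list comprehension [...] produces a list

list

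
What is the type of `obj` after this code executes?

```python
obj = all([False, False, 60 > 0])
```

all() returns bool

bool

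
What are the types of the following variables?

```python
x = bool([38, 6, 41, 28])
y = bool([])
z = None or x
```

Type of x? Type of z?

bool() returns bool; None or <bool> returns the bool

bool, bool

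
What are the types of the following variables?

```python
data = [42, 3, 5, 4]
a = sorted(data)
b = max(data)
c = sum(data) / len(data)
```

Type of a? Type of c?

sorted() returns list; int / int returns float

list, float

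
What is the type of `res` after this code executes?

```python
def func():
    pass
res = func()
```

A function with no return statement returns None

NoneType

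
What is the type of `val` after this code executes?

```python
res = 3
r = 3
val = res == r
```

Equality comparison returns bool

bool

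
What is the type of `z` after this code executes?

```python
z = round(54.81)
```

round() with no ndigits arg returns int

int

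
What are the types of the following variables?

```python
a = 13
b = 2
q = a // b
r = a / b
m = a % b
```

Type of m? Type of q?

int % int returns int; int // int returns int

int, int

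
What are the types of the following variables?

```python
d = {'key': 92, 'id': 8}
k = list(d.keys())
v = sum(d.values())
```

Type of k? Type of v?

list(...) returns list; sum of int values returns int

list, int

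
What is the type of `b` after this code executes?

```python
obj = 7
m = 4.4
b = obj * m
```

int * float returns float (7 * 4.4 = 30.8)

float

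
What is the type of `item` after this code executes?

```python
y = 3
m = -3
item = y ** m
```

int ** negative int returns float

float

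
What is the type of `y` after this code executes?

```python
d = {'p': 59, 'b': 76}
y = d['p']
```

Accessing dict[str, int] with key 'p' returns int value 59

int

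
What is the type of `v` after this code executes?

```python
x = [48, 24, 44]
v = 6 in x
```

'in' operator returns bool

bool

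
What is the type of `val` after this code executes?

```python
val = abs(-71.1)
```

abs() of float returns float

float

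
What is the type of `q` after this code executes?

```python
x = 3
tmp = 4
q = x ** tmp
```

int ** positive int returns int (3 ** 4 = 81)

int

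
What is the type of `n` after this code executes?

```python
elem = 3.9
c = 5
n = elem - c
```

float - int returns float (3.9 - 5 = -1.1)

float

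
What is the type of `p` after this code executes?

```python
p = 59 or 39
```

'or' returns the first truthy value (59, which is int)

int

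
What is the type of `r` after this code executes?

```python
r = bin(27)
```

bin() returns str representation

str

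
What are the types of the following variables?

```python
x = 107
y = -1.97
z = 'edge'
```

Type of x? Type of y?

x is int; y is float

int, float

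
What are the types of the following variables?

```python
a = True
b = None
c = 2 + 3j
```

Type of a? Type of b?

a is bool; b is NoneType

bool, NoneType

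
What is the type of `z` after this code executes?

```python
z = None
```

None has type NoneType

NoneType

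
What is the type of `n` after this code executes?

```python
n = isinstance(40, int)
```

isinstance() returns bool

bool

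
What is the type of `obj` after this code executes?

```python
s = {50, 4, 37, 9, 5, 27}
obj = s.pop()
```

Popping from a set of ints returns int

int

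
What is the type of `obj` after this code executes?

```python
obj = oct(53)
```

oct() returns str representation

str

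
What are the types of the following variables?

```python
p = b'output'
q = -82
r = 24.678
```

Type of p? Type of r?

p is bytes; r is float

bytes, float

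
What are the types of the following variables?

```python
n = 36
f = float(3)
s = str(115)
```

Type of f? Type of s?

f is float; s is str

float, str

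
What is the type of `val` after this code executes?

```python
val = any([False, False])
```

any() returns bool

bool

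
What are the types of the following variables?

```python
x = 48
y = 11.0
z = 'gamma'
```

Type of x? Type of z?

x is int; z is str

int, str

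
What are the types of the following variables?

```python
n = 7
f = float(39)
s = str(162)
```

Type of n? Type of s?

n is int; s is str

int, str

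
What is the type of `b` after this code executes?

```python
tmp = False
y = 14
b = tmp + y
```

bool + int returns int (False is 0, so 0 + 14 = 14)

int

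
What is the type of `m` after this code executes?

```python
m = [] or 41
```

'or' returns first truthy value (41, which is int)

int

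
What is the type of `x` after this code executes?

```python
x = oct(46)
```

oct() returns str representation

str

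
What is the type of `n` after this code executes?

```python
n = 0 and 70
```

'and' returns the first falsy value (0, which is int)

int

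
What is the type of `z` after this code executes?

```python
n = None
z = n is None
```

'is' comparison returns bool

bool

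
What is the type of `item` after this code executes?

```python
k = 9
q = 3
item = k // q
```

int // int returns int (9 // 3 = 3)

int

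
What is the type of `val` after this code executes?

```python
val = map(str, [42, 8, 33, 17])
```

map() returns a map iterator object

map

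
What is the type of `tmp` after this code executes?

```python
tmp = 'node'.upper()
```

str.upper() returns str

str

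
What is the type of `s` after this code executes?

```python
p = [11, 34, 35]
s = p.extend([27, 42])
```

list.extend() returns None

NoneType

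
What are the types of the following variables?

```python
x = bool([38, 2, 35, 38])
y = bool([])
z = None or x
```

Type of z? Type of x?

None or <bool> returns the bool; bool() returns bool

bool, bool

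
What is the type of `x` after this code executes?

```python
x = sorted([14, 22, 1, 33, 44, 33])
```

sorted() always returns list

list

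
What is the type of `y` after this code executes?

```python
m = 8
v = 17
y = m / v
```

int / int always returns float in Python 3 (8 / 17 = 0.470588)

float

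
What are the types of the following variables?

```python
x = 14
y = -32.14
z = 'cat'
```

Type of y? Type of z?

y is float; z is str

float, str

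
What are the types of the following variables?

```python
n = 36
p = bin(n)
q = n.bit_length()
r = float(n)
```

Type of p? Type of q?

bin() returns str; int.bit_length() returns int

str, int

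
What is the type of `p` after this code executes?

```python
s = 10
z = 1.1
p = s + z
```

int + float returns float (10 + 1.1 = 11.1)

float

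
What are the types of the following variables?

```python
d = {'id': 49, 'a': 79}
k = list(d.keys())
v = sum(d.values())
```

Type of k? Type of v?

list(...) returns list; sum of int values returns int

list, int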